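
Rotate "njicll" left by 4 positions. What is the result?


Input: "njicll", rotate left by 4
First 4 characters: "njic"
Remaining characters: "ll"
Concatenate remaining + first: "ll" + "njic" = "llnjic"

llnjic


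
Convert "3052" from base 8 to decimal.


Input: "3052" in base 8
Positional expansion:
  Digit '3' (value 3) x 8^3 = 1536
  Digit '0' (value 0) x 8^2 = 0
  Digit '5' (value 5) x 8^1 = 40
  Digit '2' (value 2) x 8^0 = 2
Sum = 1578

1578


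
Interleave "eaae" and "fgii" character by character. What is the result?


Interleaving "eaae" and "fgii":
  Position 0: 'e' from first, 'f' from second => "ef"
  Position 1: 'a' from first, 'g' from second => "ag"
  Position 2: 'a' from first, 'i' from second => "ai"
  Position 3: 'e' from first, 'i' from second => "ei"
Result: efagaiei

efagaiei


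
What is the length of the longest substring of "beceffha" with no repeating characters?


Input: "beceffha"
Sliding window (track last position of each char):
  Position 0 ('b'): window [0,0] length 1 -- new best
  Position 1 ('e'): window [0,1] length 2 -- new best
  Position 2 ('c'): window [0,2] length 3 -- new best
  Position 3 ('e'): repeat (last at 1), move window start to 2
  Position 3 ('e'): window [2,3] length 2
  Position 4 ('f'): window [2,4] length 3
  Position 5 ('f'): repeat (last at 4), move window start to 5
  Position 5 ('f'): window [5,5] length 1
  Position 6 ('h'): window [5,6] length 2
  Position 7 ('a'): window [5,7] length 3
Longest substring with no repeats: "bec" with length 3

3


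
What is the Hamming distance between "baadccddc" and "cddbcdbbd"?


Comparing "baadccddc" and "cddbcdbbd" position by position:
  Position 0: 'b' vs 'c' => differ
  Position 1: 'a' vs 'd' => differ
  Position 2: 'a' vs 'd' => differ
  Position 3: 'd' vs 'b' => differ
  Position 4: 'c' vs 'c' => same
  Position 5: 'c' vs 'd' => differ
  Position 6: 'd' vs 'b' => differ
  Position 7: 'd' vs 'b' => differ
  Position 8: 'c' vs 'd' => differ
Total differences (Hamming distance): 8

8


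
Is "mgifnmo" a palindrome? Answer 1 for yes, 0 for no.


Input: mgifnmo
Reversed: omnfigm
  Compare pos 0 ('m') with pos 6 ('o'): MISMATCH
  Compare pos 1 ('g') with pos 5 ('m'): MISMATCH
  Compare pos 2 ('i') with pos 4 ('n'): MISMATCH
Result: not a palindrome

0


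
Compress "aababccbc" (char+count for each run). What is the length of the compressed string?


Input: aababccbc
Runs:
  'a' x 2 => "a2"
  'b' x 1 => "b1"
  'a' x 1 => "a1"
  'b' x 1 => "b1"
  'c' x 2 => "c2"
  'b' x 1 => "b1"
  'c' x 1 => "c1"
Compressed: "a2b1a1b1c2b1c1"
Compressed length: 14

14


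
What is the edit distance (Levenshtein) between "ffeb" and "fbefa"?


Computing edit distance: "ffeb" -> "fbefa"
DP table:
           f    b    e    f    a
      0    1    2    3    4    5
  f   1    0    1    2    3    4
  f   2    1    1    2    2    3
  e   3    2    2    1    2    3
  b   4    3    2    2    2    3
Edit distance = dp[4][5] = 3

3


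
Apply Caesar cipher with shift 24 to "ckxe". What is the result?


Caesar cipher: shift "ckxe" by 24
  'c' (pos 2) + 24 = pos 0 = 'a'
  'k' (pos 10) + 24 = pos 8 = 'i'
  'x' (pos 23) + 24 = pos 21 = 'v'
  'e' (pos 4) + 24 = pos 2 = 'c'
Result: aivc

aivc


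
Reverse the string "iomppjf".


Input: iomppjf
Reading characters right to left:
  Position 6: 'f'
  Position 5: 'j'
  Position 4: 'p'
  Position 3: 'p'
  Position 2: 'm'
  Position 1: 'o'
  Position 0: 'i'
Reversed: fjppmoi

fjppmoi


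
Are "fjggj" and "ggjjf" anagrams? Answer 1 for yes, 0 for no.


Strings: "fjggj", "ggjjf"
Sorted first:  fggjj
Sorted second: fggjj
Sorted forms match => anagrams

1


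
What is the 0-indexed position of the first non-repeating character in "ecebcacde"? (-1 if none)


Input: ecebcacde
Character frequencies:
  'a': 1
  'b': 1
  'c': 3
  'd': 1
  'e': 3
Scanning left to right for freq == 1:
  Position 0 ('e'): freq=3, skip
  Position 1 ('c'): freq=3, skip
  Position 2 ('e'): freq=3, skip
  Position 3 ('b'): unique! => answer = 3

3


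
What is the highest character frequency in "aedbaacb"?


Input: aedbaacb
Character counts:
  'a': 3
  'b': 2
  'c': 1
  'd': 1
  'e': 1
Maximum frequency: 3

3


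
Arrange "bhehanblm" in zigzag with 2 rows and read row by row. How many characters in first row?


Zigzag "bhehanblm" into 2 rows:
Placing characters:
  'b' => row 0
  'h' => row 1
  'e' => row 0
  'h' => row 1
  'a' => row 0
  'n' => row 1
  'b' => row 0
  'l' => row 1
  'm' => row 0
Rows:
  Row 0: "beabm"
  Row 1: "hhnl"
First row length: 5

5


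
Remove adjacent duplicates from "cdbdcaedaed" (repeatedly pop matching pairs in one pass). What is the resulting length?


Input: cdbdcaedaed
Stack-based adjacent duplicate removal:
  Read 'c': push. Stack: c
  Read 'd': push. Stack: cd
  Read 'b': push. Stack: cdb
  Read 'd': push. Stack: cdbd
  Read 'c': push. Stack: cdbdc
  Read 'a': push. Stack: cdbdca
  Read 'e': push. Stack: cdbdcae
  Read 'd': push. Stack: cdbdcaed
  Read 'a': push. Stack: cdbdcaeda
  Read 'e': push. Stack: cdbdcaedae
  Read 'd': push. Stack: cdbdcaedaed
Final stack: "cdbdcaedaed" (length 11)

11


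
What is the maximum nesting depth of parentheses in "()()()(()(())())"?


Input: "()()()(()(())())"
Tracking depth:
  Position 0 '(': depth becomes 1
  Position 1 ')': depth becomes 0
  Position 2 '(': depth becomes 1
  Position 3 ')': depth becomes 0
  Position 4 '(': depth becomes 1
  Position 5 ')': depth becomes 0
  Position 6 '(': depth becomes 1
  Position 7 '(': depth becomes 2
  Position 8 ')': depth becomes 1
  Position 9 '(': depth becomes 2
  Position 10 '(': depth becomes 3
  Position 11 ')': depth becomes 2
  Position 12 ')': depth becomes 1
  Position 13 '(': depth becomes 2
  Position 14 ')': depth becomes 1
  Position 15 ')': depth becomes 0
Maximum depth reached: 3

3


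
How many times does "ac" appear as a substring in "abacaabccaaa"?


Searching for "ac" in "abacaabccaaa"
Scanning each position:
  Position 0: "ab" => no
  Position 1: "ba" => no
  Position 2: "ac" => MATCH
  Position 3: "ca" => no
  Position 4: "aa" => no
  Position 5: "ab" => no
  Position 6: "bc" => no
  Position 7: "cc" => no
  Position 8: "ca" => no
  Position 9: "aa" => no
  Position 10: "aa" => no
Total occurrences: 1

1


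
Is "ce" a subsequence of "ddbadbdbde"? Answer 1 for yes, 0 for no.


Check if "ce" is a subsequence of "ddbadbdbde"
Greedy scan:
  Position 0 ('d'): no match needed
  Position 1 ('d'): no match needed
  Position 2 ('b'): no match needed
  Position 3 ('a'): no match needed
  Position 4 ('d'): no match needed
  Position 5 ('b'): no match needed
  Position 6 ('d'): no match needed
  Position 7 ('b'): no match needed
  Position 8 ('d'): no match needed
  Position 9 ('e'): no match needed
Only matched 0/2 characters => not a subsequence

0


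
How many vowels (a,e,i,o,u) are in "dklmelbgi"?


Input: dklmelbgi
Checking each character:
  'd' at position 0: consonant
  'k' at position 1: consonant
  'l' at position 2: consonant
  'm' at position 3: consonant
  'e' at position 4: vowel (running total: 1)
  'l' at position 5: consonant
  'b' at position 6: consonant
  'g' at position 7: consonant
  'i' at position 8: vowel (running total: 2)
Total vowels: 2

2


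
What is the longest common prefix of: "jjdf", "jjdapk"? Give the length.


Words: jjdf, jjdapk
  Position 0: all 'j' => match
  Position 1: all 'j' => match
  Position 2: all 'd' => match
  Position 3: ('f', 'a') => mismatch, stop
LCP = "jjd" (length 3)

3


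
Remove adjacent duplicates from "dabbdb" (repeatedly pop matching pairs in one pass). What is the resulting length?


Input: dabbdb
Stack-based adjacent duplicate removal:
  Read 'd': push. Stack: d
  Read 'a': push. Stack: da
  Read 'b': push. Stack: dab
  Read 'b': matches stack top 'b' => pop. Stack: da
  Read 'd': push. Stack: dad
  Read 'b': push. Stack: dadb
Final stack: "dadb" (length 4)

4


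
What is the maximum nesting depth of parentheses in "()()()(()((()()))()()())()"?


Input: "()()()(()((()()))()()())()"
Tracking depth:
  Position 0 '(': depth becomes 1
  Position 1 ')': depth becomes 0
  Position 2 '(': depth becomes 1
  Position 3 ')': depth becomes 0
  Position 4 '(': depth becomes 1
  Position 5 ')': depth becomes 0
  Position 6 '(': depth becomes 1
  Position 7 '(': depth becomes 2
  Position 8 ')': depth becomes 1
  Position 9 '(': depth becomes 2
  Position 10 '(': depth becomes 3
  Position 11 '(': depth becomes 4
  Position 12 ')': depth becomes 3
  Position 13 '(': depth becomes 4
  Position 14 ')': depth becomes 3
  Position 15 ')': depth becomes 2
  Position 16 ')': depth becomes 1
  Position 17 '(': depth becomes 2
  Position 18 ')': depth becomes 1
  Position 19 '(': depth becomes 2
  Position 20 ')': depth becomes 1
  Position 21 '(': depth becomes 2
  Position 22 ')': depth becomes 1
  Position 23 ')': depth becomes 0
  Position 24 '(': depth becomes 1
  Position 25 ')': depth becomes 0
Maximum depth reached: 4

4


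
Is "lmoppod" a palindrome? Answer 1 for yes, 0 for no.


Input: lmoppod
Reversed: doppoml
  Compare pos 0 ('l') with pos 6 ('d'): MISMATCH
  Compare pos 1 ('m') with pos 5 ('o'): MISMATCH
  Compare pos 2 ('o') with pos 4 ('p'): MISMATCH
Result: not a palindrome

0


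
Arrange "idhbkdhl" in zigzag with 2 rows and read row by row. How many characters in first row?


Zigzag "idhbkdhl" into 2 rows:
Placing characters:
  'i' => row 0
  'd' => row 1
  'h' => row 0
  'b' => row 1
  'k' => row 0
  'd' => row 1
  'h' => row 0
  'l' => row 1
Rows:
  Row 0: "ihkh"
  Row 1: "dbdl"
First row length: 4

4


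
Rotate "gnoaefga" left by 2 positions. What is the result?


Input: "gnoaefga", rotate left by 2
First 2 characters: "gn"
Remaining characters: "oaefga"
Concatenate remaining + first: "oaefga" + "gn" = "oaefgagn"

oaefgagn


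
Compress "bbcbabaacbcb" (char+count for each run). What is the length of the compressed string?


Input: bbcbabaacbcb
Runs:
  'b' x 2 => "b2"
  'c' x 1 => "c1"
  'b' x 1 => "b1"
  'a' x 1 => "a1"
  'b' x 1 => "b1"
  'a' x 2 => "a2"
  'c' x 1 => "c1"
  'b' x 1 => "b1"
  'c' x 1 => "c1"
  'b' x 1 => "b1"
Compressed: "b2c1b1a1b1a2c1b1c1b1"
Compressed length: 20

20


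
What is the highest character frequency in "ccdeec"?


Input: ccdeec
Character counts:
  'c': 3
  'd': 1
  'e': 2
Maximum frequency: 3

3


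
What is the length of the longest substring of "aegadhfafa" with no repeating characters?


Input: "aegadhfafa"
Sliding window (track last position of each char):
  Position 0 ('a'): window [0,0] length 1 -- new best
  Position 1 ('e'): window [0,1] length 2 -- new best
  Position 2 ('g'): window [0,2] length 3 -- new best
  Position 3 ('a'): repeat (last at 0), move window start to 1
  Position 3 ('a'): window [1,3] length 3
  Position 4 ('d'): window [1,4] length 4 -- new best
  Position 5 ('h'): window [1,5] length 5 -- new best
  Position 6 ('f'): window [1,6] length 6 -- new best
  Position 7 ('a'): repeat (last at 3), move window start to 4
  Position 7 ('a'): window [4,7] length 4
  Position 8 ('f'): repeat (last at 6), move window start to 7
  Position 8 ('f'): window [7,8] length 2
  Position 9 ('a'): repeat (last at 7), move window start to 8
  Position 9 ('a'): window [8,9] length 2
Longest substring with no repeats: "egadhf" with length 6

6


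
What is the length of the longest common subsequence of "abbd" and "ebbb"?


LCS of "abbd" and "ebbb"
DP table:
           e    b    b    b
      0    0    0    0    0
  a   0    0    0    0    0
  b   0    0    1    1    1
  b   0    0    1    2    2
  d   0    0    1    2    2
LCS length = dp[4][4] = 2

2


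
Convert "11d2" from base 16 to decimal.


Input: "11d2" in base 16
Positional expansion:
  Digit '1' (value 1) x 16^3 = 4096
  Digit '1' (value 1) x 16^2 = 256
  Digit 'd' (value 13) x 16^1 = 208
  Digit '2' (value 2) x 16^0 = 2
Sum = 4562

4562


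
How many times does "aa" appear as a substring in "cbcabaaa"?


Searching for "aa" in "cbcabaaa"
Scanning each position:
  Position 0: "cb" => no
  Position 1: "bc" => no
  Position 2: "ca" => no
  Position 3: "ab" => no
  Position 4: "ba" => no
  Position 5: "aa" => MATCH
  Position 6: "aa" => MATCH
Total occurrences: 2

2


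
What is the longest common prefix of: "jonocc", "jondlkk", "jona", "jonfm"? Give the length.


Words: jonocc, jondlkk, jona, jonfm
  Position 0: all 'j' => match
  Position 1: all 'o' => match
  Position 2: all 'n' => match
  Position 3: ('o', 'd', 'a', 'f') => mismatch, stop
LCP = "jon" (length 3)

3


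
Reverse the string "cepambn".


Input: cepambn
Reading characters right to left:
  Position 6: 'n'
  Position 5: 'b'
  Position 4: 'm'
  Position 3: 'a'
  Position 2: 'p'
  Position 1: 'e'
  Position 0: 'c'
Reversed: nbmapec

nbmapec


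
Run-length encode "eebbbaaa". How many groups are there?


Input: eebbbaaa
Scanning for consecutive runs:
  Group 1: 'e' x 2 (positions 0-1)
  Group 2: 'b' x 3 (positions 2-4)
  Group 3: 'a' x 3 (positions 5-7)
Total groups: 3

3


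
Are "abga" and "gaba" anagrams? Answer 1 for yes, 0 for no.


Strings: "abga", "gaba"
Sorted first:  aabg
Sorted second: aabg
Sorted forms match => anagrams

1


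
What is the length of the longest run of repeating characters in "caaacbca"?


Input: "caaacbca"
Scanning for longest run:
  Position 1 ('a'): new char, reset run to 1
  Position 2 ('a'): continues run of 'a', length=2
  Position 3 ('a'): continues run of 'a', length=3
  Position 4 ('c'): new char, reset run to 1
  Position 5 ('b'): new char, reset run to 1
  Position 6 ('c'): new char, reset run to 1
  Position 7 ('a'): new char, reset run to 1
Longest run: 'a' with length 3

3


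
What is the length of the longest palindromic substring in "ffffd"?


Input: "ffffd"
Checking substrings for palindromes:
  [0:4] "ffff" (len 4) => palindrome
  [0:3] "fff" (len 3) => palindrome
  [1:4] "fff" (len 3) => palindrome
  [0:2] "ff" (len 2) => palindrome
  [1:3] "ff" (len 2) => palindrome
  [2:4] "ff" (len 2) => palindrome
Longest palindromic substring: "ffff" with length 4

4


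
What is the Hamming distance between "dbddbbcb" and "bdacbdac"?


Comparing "dbddbbcb" and "bdacbdac" position by position:
  Position 0: 'd' vs 'b' => differ
  Position 1: 'b' vs 'd' => differ
  Position 2: 'd' vs 'a' => differ
  Position 3: 'd' vs 'c' => differ
  Position 4: 'b' vs 'b' => same
  Position 5: 'b' vs 'd' => differ
  Position 6: 'c' vs 'a' => differ
  Position 7: 'b' vs 'c' => differ
Total differences (Hamming distance): 7

7


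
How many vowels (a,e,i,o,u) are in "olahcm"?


Input: olahcm
Checking each character:
  'o' at position 0: vowel (running total: 1)
  'l' at position 1: consonant
  'a' at position 2: vowel (running total: 2)
  'h' at position 3: consonant
  'c' at position 4: consonant
  'm' at position 5: consonant
Total vowels: 2

2


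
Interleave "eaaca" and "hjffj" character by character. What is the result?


Interleaving "eaaca" and "hjffj":
  Position 0: 'e' from first, 'h' from second => "eh"
  Position 1: 'a' from first, 'j' from second => "aj"
  Position 2: 'a' from first, 'f' from second => "af"
  Position 3: 'c' from first, 'f' from second => "cf"
  Position 4: 'a' from first, 'j' from second => "aj"
Result: ehajafcfaj

ehajafcfaj


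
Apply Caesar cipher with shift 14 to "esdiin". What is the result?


Caesar cipher: shift "esdiin" by 14
  'e' (pos 4) + 14 = pos 18 = 's'
  's' (pos 18) + 14 = pos 6 = 'g'
  'd' (pos 3) + 14 = pos 17 = 'r'
  'i' (pos 8) + 14 = pos 22 = 'w'
  'i' (pos 8) + 14 = pos 22 = 'w'
  'n' (pos 13) + 14 = pos 1 = 'b'
Result: sgrwwb

sgrwwb


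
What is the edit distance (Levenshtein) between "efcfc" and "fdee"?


Computing edit distance: "efcfc" -> "fdee"
DP table:
           f    d    e    e
      0    1    2    3    4
  e   1    1    2    2    3
  f   2    1    2    3    3
  c   3    2    2    3    4
  f   4    3    3    3    4
  c   5    4    4    4    4
Edit distance = dp[5][4] = 4

4


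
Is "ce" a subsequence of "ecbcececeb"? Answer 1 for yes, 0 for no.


Check if "ce" is a subsequence of "ecbcececeb"
Greedy scan:
  Position 0 ('e'): no match needed
  Position 1 ('c'): matches sub[0] = 'c'
  Position 2 ('b'): no match needed
  Position 3 ('c'): no match needed
  Position 4 ('e'): matches sub[1] = 'e'
  Position 5 ('c'): no match needed
  Position 6 ('e'): no match needed
  Position 7 ('c'): no match needed
  Position 8 ('e'): no match needed
  Position 9 ('b'): no match needed
All 2 characters matched => is a subsequence

1


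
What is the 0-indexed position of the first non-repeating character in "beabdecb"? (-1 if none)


Input: beabdecb
Character frequencies:
  'a': 1
  'b': 3
  'c': 1
  'd': 1
  'e': 2
Scanning left to right for freq == 1:
  Position 0 ('b'): freq=3, skip
  Position 1 ('e'): freq=2, skip
  Position 2 ('a'): unique! => answer = 2

2


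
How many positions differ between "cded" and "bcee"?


Comparing "cded" and "bcee" position by position:
  Position 0: 'c' vs 'b' => DIFFER
  Position 1: 'd' vs 'c' => DIFFER
  Position 2: 'e' vs 'e' => same
  Position 3: 'd' vs 'e' => DIFFER
Positions that differ: 3

3


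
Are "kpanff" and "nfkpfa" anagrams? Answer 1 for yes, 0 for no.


Strings: "kpanff", "nfkpfa"
Sorted first:  affknp
Sorted second: affknp
Sorted forms match => anagrams

1


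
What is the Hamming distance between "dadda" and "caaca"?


Comparing "dadda" and "caaca" position by position:
  Position 0: 'd' vs 'c' => differ
  Position 1: 'a' vs 'a' => same
  Position 2: 'd' vs 'a' => differ
  Position 3: 'd' vs 'c' => differ
  Position 4: 'a' vs 'a' => same
Total differences (Hamming distance): 3

3


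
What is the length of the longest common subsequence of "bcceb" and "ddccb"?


LCS of "bcceb" and "ddccb"
DP table:
           d    d    c    c    b
      0    0    0    0    0    0
  b   0    0    0    0    0    1
  c   0    0    0    1    1    1
  c   0    0    0    1    2    2
  e   0    0    0    1    2    2
  b   0    0    0    1    2    3
LCS length = dp[5][5] = 3

3


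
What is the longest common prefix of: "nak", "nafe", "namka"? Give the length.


Words: nak, nafe, namka
  Position 0: all 'n' => match
  Position 1: all 'a' => match
  Position 2: ('k', 'f', 'm') => mismatch, stop
LCP = "na" (length 2)

2


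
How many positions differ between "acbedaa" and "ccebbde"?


Comparing "acbedaa" and "ccebbde" position by position:
  Position 0: 'a' vs 'c' => DIFFER
  Position 1: 'c' vs 'c' => same
  Position 2: 'b' vs 'e' => DIFFER
  Position 3: 'e' vs 'b' => DIFFER
  Position 4: 'd' vs 'b' => DIFFER
  Position 5: 'a' vs 'd' => DIFFER
  Position 6: 'a' vs 'e' => DIFFER
Positions that differ: 6

6


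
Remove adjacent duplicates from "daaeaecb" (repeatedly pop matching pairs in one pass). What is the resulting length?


Input: daaeaecb
Stack-based adjacent duplicate removal:
  Read 'd': push. Stack: d
  Read 'a': push. Stack: da
  Read 'a': matches stack top 'a' => pop. Stack: d
  Read 'e': push. Stack: de
  Read 'a': push. Stack: dea
  Read 'e': push. Stack: deae
  Read 'c': push. Stack: deaec
  Read 'b': push. Stack: deaecb
Final stack: "deaecb" (length 6)

6


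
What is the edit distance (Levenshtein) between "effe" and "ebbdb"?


Computing edit distance: "effe" -> "ebbdb"
DP table:
           e    b    b    d    b
      0    1    2    3    4    5
  e   1    0    1    2    3    4
  f   2    1    1    2    3    4
  f   3    2    2    2    3    4
  e   4    3    3    3    3    4
Edit distance = dp[4][5] = 4

4


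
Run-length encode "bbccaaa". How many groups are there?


Input: bbccaaa
Scanning for consecutive runs:
  Group 1: 'b' x 2 (positions 0-1)
  Group 2: 'c' x 2 (positions 2-3)
  Group 3: 'a' x 3 (positions 4-6)
Total groups: 3

3


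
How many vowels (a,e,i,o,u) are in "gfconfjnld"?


Input: gfconfjnld
Checking each character:
  'g' at position 0: consonant
  'f' at position 1: consonant
  'c' at position 2: consonant
  'o' at position 3: vowel (running total: 1)
  'n' at position 4: consonant
  'f' at position 5: consonant
  'j' at position 6: consonant
  'n' at position 7: consonant
  'l' at position 8: consonant
  'd' at position 9: consonant
Total vowels: 1

1


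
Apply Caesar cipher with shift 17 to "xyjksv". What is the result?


Caesar cipher: shift "xyjksv" by 17
  'x' (pos 23) + 17 = pos 14 = 'o'
  'y' (pos 24) + 17 = pos 15 = 'p'
  'j' (pos 9) + 17 = pos 0 = 'a'
  'k' (pos 10) + 17 = pos 1 = 'b'
  's' (pos 18) + 17 = pos 9 = 'j'
  'v' (pos 21) + 17 = pos 12 = 'm'
Result: opabjm

opabjm


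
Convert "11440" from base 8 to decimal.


Input: "11440" in base 8
Positional expansion:
  Digit '1' (value 1) x 8^4 = 4096
  Digit '1' (value 1) x 8^3 = 512
  Digit '4' (value 4) x 8^2 = 256
  Digit '4' (value 4) x 8^1 = 32
  Digit '0' (value 0) x 8^0 = 0
Sum = 4896

4896


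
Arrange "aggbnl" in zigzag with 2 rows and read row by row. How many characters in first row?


Zigzag "aggbnl" into 2 rows:
Placing characters:
  'a' => row 0
  'g' => row 1
  'g' => row 0
  'b' => row 1
  'n' => row 0
  'l' => row 1
Rows:
  Row 0: "agn"
  Row 1: "gbl"
First row length: 3

3


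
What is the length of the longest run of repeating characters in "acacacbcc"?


Input: "acacacbcc"
Scanning for longest run:
  Position 1 ('c'): new char, reset run to 1
  Position 2 ('a'): new char, reset run to 1
  Position 3 ('c'): new char, reset run to 1
  Position 4 ('a'): new char, reset run to 1
  Position 5 ('c'): new char, reset run to 1
  Position 6 ('b'): new char, reset run to 1
  Position 7 ('c'): new char, reset run to 1
  Position 8 ('c'): continues run of 'c', length=2
Longest run: 'c' with length 2

2


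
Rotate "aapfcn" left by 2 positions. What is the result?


Input: "aapfcn", rotate left by 2
First 2 characters: "aa"
Remaining characters: "pfcn"
Concatenate remaining + first: "pfcn" + "aa" = "pfcnaa"

pfcnaa


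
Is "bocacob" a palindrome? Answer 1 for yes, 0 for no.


Input: bocacob
Reversed: bocacob
  Compare pos 0 ('b') with pos 6 ('b'): match
  Compare pos 1 ('o') with pos 5 ('o'): match
  Compare pos 2 ('c') with pos 4 ('c'): match
Result: palindrome

1


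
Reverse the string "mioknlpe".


Input: mioknlpe
Reading characters right to left:
  Position 7: 'e'
  Position 6: 'p'
  Position 5: 'l'
  Position 4: 'n'
  Position 3: 'k'
  Position 2: 'o'
  Position 1: 'i'
  Position 0: 'm'
Reversed: eplnkoim

eplnkoim


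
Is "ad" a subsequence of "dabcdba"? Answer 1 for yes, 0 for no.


Check if "ad" is a subsequence of "dabcdba"
Greedy scan:
  Position 0 ('d'): no match needed
  Position 1 ('a'): matches sub[0] = 'a'
  Position 2 ('b'): no match needed
  Position 3 ('c'): no match needed
  Position 4 ('d'): matches sub[1] = 'd'
  Position 5 ('b'): no match needed
  Position 6 ('a'): no match needed
All 2 characters matched => is a subsequence

1


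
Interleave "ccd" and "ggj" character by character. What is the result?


Interleaving "ccd" and "ggj":
  Position 0: 'c' from first, 'g' from second => "cg"
  Position 1: 'c' from first, 'g' from second => "cg"
  Position 2: 'd' from first, 'j' from second => "dj"
Result: cgcgdj

cgcgdj


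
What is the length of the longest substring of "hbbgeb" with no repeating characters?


Input: "hbbgeb"
Sliding window (track last position of each char):
  Position 0 ('h'): window [0,0] length 1 -- new best
  Position 1 ('b'): window [0,1] length 2 -- new best
  Position 2 ('b'): repeat (last at 1), move window start to 2
  Position 2 ('b'): window [2,2] length 1
  Position 3 ('g'): window [2,3] length 2
  Position 4 ('e'): window [2,4] length 3 -- new best
  Position 5 ('b'): repeat (last at 2), move window start to 3
  Position 5 ('b'): window [3,5] length 3
Longest substring with no repeats: "bge" with length 3

3


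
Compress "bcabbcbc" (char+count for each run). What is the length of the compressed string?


Input: bcabbcbc
Runs:
  'b' x 1 => "b1"
  'c' x 1 => "c1"
  'a' x 1 => "a1"
  'b' x 2 => "b2"
  'c' x 1 => "c1"
  'b' x 1 => "b1"
  'c' x 1 => "c1"
Compressed: "b1c1a1b2c1b1c1"
Compressed length: 14

14


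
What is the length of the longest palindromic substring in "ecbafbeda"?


Input: "ecbafbeda"
Checking substrings for palindromes:
  No multi-char palindromic substrings found
Longest palindromic substring: "e" with length 1

1


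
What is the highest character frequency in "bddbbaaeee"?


Input: bddbbaaeee
Character counts:
  'a': 2
  'b': 3
  'd': 2
  'e': 3
Maximum frequency: 3

3


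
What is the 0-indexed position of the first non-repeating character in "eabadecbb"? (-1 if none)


Input: eabadecbb
Character frequencies:
  'a': 2
  'b': 3
  'c': 1
  'd': 1
  'e': 2
Scanning left to right for freq == 1:
  Position 0 ('e'): freq=2, skip
  Position 1 ('a'): freq=2, skip
  Position 2 ('b'): freq=3, skip
  Position 3 ('a'): freq=2, skip
  Position 4 ('d'): unique! => answer = 4

4


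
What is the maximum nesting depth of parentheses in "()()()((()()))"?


Input: "()()()((()()))"
Tracking depth:
  Position 0 '(': depth becomes 1
  Position 1 ')': depth becomes 0
  Position 2 '(': depth becomes 1
  Position 3 ')': depth becomes 0
  Position 4 '(': depth becomes 1
  Position 5 ')': depth becomes 0
  Position 6 '(': depth becomes 1
  Position 7 '(': depth becomes 2
  Position 8 '(': depth becomes 3
  Position 9 ')': depth becomes 2
  Position 10 '(': depth becomes 3
  Position 11 ')': depth becomes 2
  Position 12 ')': depth becomes 1
  Position 13 ')': depth becomes 0
Maximum depth reached: 3

3


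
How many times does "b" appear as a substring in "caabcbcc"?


Searching for "b" in "caabcbcc"
Scanning each position:
  Position 0: "c" => no
  Position 1: "a" => no
  Position 2: "a" => no
  Position 3: "b" => MATCH
  Position 4: "c" => no
  Position 5: "b" => MATCH
  Position 6: "c" => no
  Position 7: "c" => no
Total occurrences: 2

2


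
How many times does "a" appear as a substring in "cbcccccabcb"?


Searching for "a" in "cbcccccabcb"
Scanning each position:
  Position 0: "c" => no
  Position 1: "b" => no
  Position 2: "c" => no
  Position 3: "c" => no
  Position 4: "c" => no
  Position 5: "c" => no
  Position 6: "c" => no
  Position 7: "a" => MATCH
  Position 8: "b" => no
  Position 9: "c" => no
  Position 10: "b" => no
Total occurrences: 1

1


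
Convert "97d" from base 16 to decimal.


Input: "97d" in base 16
Positional expansion:
  Digit '9' (value 9) x 16^2 = 2304
  Digit '7' (value 7) x 16^1 = 112
  Digit 'd' (value 13) x 16^0 = 13
Sum = 2429

2429


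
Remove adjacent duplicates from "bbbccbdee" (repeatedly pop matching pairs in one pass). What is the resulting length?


Input: bbbccbdee
Stack-based adjacent duplicate removal:
  Read 'b': push. Stack: b
  Read 'b': matches stack top 'b' => pop. Stack: (empty)
  Read 'b': push. Stack: b
  Read 'c': push. Stack: bc
  Read 'c': matches stack top 'c' => pop. Stack: b
  Read 'b': matches stack top 'b' => pop. Stack: (empty)
  Read 'd': push. Stack: d
  Read 'e': push. Stack: de
  Read 'e': matches stack top 'e' => pop. Stack: d
Final stack: "d" (length 1)

1


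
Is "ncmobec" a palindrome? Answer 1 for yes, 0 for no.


Input: ncmobec
Reversed: cebomcn
  Compare pos 0 ('n') with pos 6 ('c'): MISMATCH
  Compare pos 1 ('c') with pos 5 ('e'): MISMATCH
  Compare pos 2 ('m') with pos 4 ('b'): MISMATCH
Result: not a palindrome

0


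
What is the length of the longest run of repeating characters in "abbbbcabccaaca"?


Input: "abbbbcabccaaca"
Scanning for longest run:
  Position 1 ('b'): new char, reset run to 1
  Position 2 ('b'): continues run of 'b', length=2
  Position 3 ('b'): continues run of 'b', length=3
  Position 4 ('b'): continues run of 'b', length=4
  Position 5 ('c'): new char, reset run to 1
  Position 6 ('a'): new char, reset run to 1
  Position 7 ('b'): new char, reset run to 1
  Position 8 ('c'): new char, reset run to 1
  Position 9 ('c'): continues run of 'c', length=2
  Position 10 ('a'): new char, reset run to 1
  Position 11 ('a'): continues run of 'a', length=2
  Position 12 ('c'): new char, reset run to 1
  Position 13 ('a'): new char, reset run to 1
Longest run: 'b' with length 4

4


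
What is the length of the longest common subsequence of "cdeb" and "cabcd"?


LCS of "cdeb" and "cabcd"
DP table:
           c    a    b    c    d
      0    0    0    0    0    0
  c   0    1    1    1    1    1
  d   0    1    1    1    1    2
  e   0    1    1    1    1    2
  b   0    1    1    2    2    2
LCS length = dp[4][5] = 2

2


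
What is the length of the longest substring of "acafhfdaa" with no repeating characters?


Input: "acafhfdaa"
Sliding window (track last position of each char):
  Position 0 ('a'): window [0,0] length 1 -- new best
  Position 1 ('c'): window [0,1] length 2 -- new best
  Position 2 ('a'): repeat (last at 0), move window start to 1
  Position 2 ('a'): window [1,2] length 2
  Position 3 ('f'): window [1,3] length 3 -- new best
  Position 4 ('h'): window [1,4] length 4 -- new best
  Position 5 ('f'): repeat (last at 3), move window start to 4
  Position 5 ('f'): window [4,5] length 2
  Position 6 ('d'): window [4,6] length 3
  Position 7 ('a'): window [4,7] length 4
  Position 8 ('a'): repeat (last at 7), move window start to 8
  Position 8 ('a'): window [8,8] length 1
Longest substring with no repeats: "cafh" with length 4

4


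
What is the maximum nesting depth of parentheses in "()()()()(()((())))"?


Input: "()()()()(()((())))"
Tracking depth:
  Position 0 '(': depth becomes 1
  Position 1 ')': depth becomes 0
  Position 2 '(': depth becomes 1
  Position 3 ')': depth becomes 0
  Position 4 '(': depth becomes 1
  Position 5 ')': depth becomes 0
  Position 6 '(': depth becomes 1
  Position 7 ')': depth becomes 0
  Position 8 '(': depth becomes 1
  Position 9 '(': depth becomes 2
  Position 10 ')': depth becomes 1
  Position 11 '(': depth becomes 2
  Position 12 '(': depth becomes 3
  Position 13 '(': depth becomes 4
  Position 14 ')': depth becomes 3
  Position 15 ')': depth becomes 2
  Position 16 ')': depth becomes 1
  Position 17 ')': depth becomes 0
Maximum depth reached: 4

4


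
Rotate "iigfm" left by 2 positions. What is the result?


Input: "iigfm", rotate left by 2
First 2 characters: "ii"
Remaining characters: "gfm"
Concatenate remaining + first: "gfm" + "ii" = "gfmii"

gfmii


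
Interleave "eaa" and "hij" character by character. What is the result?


Interleaving "eaa" and "hij":
  Position 0: 'e' from first, 'h' from second => "eh"
  Position 1: 'a' from first, 'i' from second => "ai"
  Position 2: 'a' from first, 'j' from second => "aj"
Result: ehaiaj

ehaiaj


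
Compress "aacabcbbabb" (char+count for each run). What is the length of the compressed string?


Input: aacabcbbabb
Runs:
  'a' x 2 => "a2"
  'c' x 1 => "c1"
  'a' x 1 => "a1"
  'b' x 1 => "b1"
  'c' x 1 => "c1"
  'b' x 2 => "b2"
  'a' x 1 => "a1"
  'b' x 2 => "b2"
Compressed: "a2c1a1b1c1b2a1b2"
Compressed length: 16

16


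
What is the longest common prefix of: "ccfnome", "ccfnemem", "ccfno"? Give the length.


Words: ccfnome, ccfnemem, ccfno
  Position 0: all 'c' => match
  Position 1: all 'c' => match
  Position 2: all 'f' => match
  Position 3: all 'n' => match
  Position 4: ('o', 'e', 'o') => mismatch, stop
LCP = "ccfn" (length 4)

4


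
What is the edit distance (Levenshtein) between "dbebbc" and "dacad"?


Computing edit distance: "dbebbc" -> "dacad"
DP table:
           d    a    c    a    d
      0    1    2    3    4    5
  d   1    0    1    2    3    4
  b   2    1    1    2    3    4
  e   3    2    2    2    3    4
  b   4    3    3    3    3    4
  b   5    4    4    4    4    4
  c   6    5    5    4    5    5
Edit distance = dp[6][5] = 5

5


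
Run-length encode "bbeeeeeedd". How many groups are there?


Input: bbeeeeeedd
Scanning for consecutive runs:
  Group 1: 'b' x 2 (positions 0-1)
  Group 2: 'e' x 6 (positions 2-7)
  Group 3: 'd' x 2 (positions 8-9)
Total groups: 3

3


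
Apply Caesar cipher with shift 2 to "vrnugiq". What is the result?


Caesar cipher: shift "vrnugiq" by 2
  'v' (pos 21) + 2 = pos 23 = 'x'
  'r' (pos 17) + 2 = pos 19 = 't'
  'n' (pos 13) + 2 = pos 15 = 'p'
  'u' (pos 20) + 2 = pos 22 = 'w'
  'g' (pos 6) + 2 = pos 8 = 'i'
  'i' (pos 8) + 2 = pos 10 = 'k'
  'q' (pos 16) + 2 = pos 18 = 's'
Result: xtpwiks

xtpwiks


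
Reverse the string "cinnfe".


Input: cinnfe
Reading characters right to left:
  Position 5: 'e'
  Position 4: 'f'
  Position 3: 'n'
  Position 2: 'n'
  Position 1: 'i'
  Position 0: 'c'
Reversed: efnnic

efnnic


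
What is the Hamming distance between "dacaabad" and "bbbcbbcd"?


Comparing "dacaabad" and "bbbcbbcd" position by position:
  Position 0: 'd' vs 'b' => differ
  Position 1: 'a' vs 'b' => differ
  Position 2: 'c' vs 'b' => differ
  Position 3: 'a' vs 'c' => differ
  Position 4: 'a' vs 'b' => differ
  Position 5: 'b' vs 'b' => same
  Position 6: 'a' vs 'c' => differ
  Position 7: 'd' vs 'd' => same
Total differences (Hamming distance): 6

6


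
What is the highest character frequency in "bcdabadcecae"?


Input: bcdabadcecae
Character counts:
  'a': 3
  'b': 2
  'c': 3
  'd': 2
  'e': 2
Maximum frequency: 3

3


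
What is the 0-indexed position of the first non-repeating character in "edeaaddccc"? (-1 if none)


Input: edeaaddccc
Character frequencies:
  'a': 2
  'c': 3
  'd': 3
  'e': 2
Scanning left to right for freq == 1:
  Position 0 ('e'): freq=2, skip
  Position 1 ('d'): freq=3, skip
  Position 2 ('e'): freq=2, skip
  Position 3 ('a'): freq=2, skip
  Position 4 ('a'): freq=2, skip
  Position 5 ('d'): freq=3, skip
  Position 6 ('d'): freq=3, skip
  Position 7 ('c'): freq=3, skip
  Position 8 ('c'): freq=3, skip
  Position 9 ('c'): freq=3, skip
  No unique character found => answer = -1

-1


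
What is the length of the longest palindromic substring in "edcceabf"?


Input: "edcceabf"
Checking substrings for palindromes:
  [2:4] "cc" (len 2) => palindrome
Longest palindromic substring: "cc" with length 2

2


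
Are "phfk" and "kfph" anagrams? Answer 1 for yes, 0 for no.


Strings: "phfk", "kfph"
Sorted first:  fhkp
Sorted second: fhkp
Sorted forms match => anagrams

1


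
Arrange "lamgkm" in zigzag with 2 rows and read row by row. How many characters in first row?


Zigzag "lamgkm" into 2 rows:
Placing characters:
  'l' => row 0
  'a' => row 1
  'm' => row 0
  'g' => row 1
  'k' => row 0
  'm' => row 1
Rows:
  Row 0: "lmk"
  Row 1: "agm"
First row length: 3

3


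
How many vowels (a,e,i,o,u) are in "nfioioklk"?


Input: nfioioklk
Checking each character:
  'n' at position 0: consonant
  'f' at position 1: consonant
  'i' at position 2: vowel (running total: 1)
  'o' at position 3: vowel (running total: 2)
  'i' at position 4: vowel (running total: 3)
  'o' at position 5: vowel (running total: 4)
  'k' at position 6: consonant
  'l' at position 7: consonant
  'k' at position 8: consonant
Total vowels: 4

4


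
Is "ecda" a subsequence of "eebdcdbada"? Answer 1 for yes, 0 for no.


Check if "ecda" is a subsequence of "eebdcdbada"
Greedy scan:
  Position 0 ('e'): matches sub[0] = 'e'
  Position 1 ('e'): no match needed
  Position 2 ('b'): no match needed
  Position 3 ('d'): no match needed
  Position 4 ('c'): matches sub[1] = 'c'
  Position 5 ('d'): matches sub[2] = 'd'
  Position 6 ('b'): no match needed
  Position 7 ('a'): matches sub[3] = 'a'
  Position 8 ('d'): no match needed
  Position 9 ('a'): no match needed
All 4 characters matched => is a subsequence

1


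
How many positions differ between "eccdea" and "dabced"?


Comparing "eccdea" and "dabced" position by position:
  Position 0: 'e' vs 'd' => DIFFER
  Position 1: 'c' vs 'a' => DIFFER
  Position 2: 'c' vs 'b' => DIFFER
  Position 3: 'd' vs 'c' => DIFFER
  Position 4: 'e' vs 'e' => same
  Position 5: 'a' vs 'd' => DIFFER
Positions that differ: 5

5


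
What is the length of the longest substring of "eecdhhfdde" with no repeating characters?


Input: "eecdhhfdde"
Sliding window (track last position of each char):
  Position 0 ('e'): window [0,0] length 1 -- new best
  Position 1 ('e'): repeat (last at 0), move window start to 1
  Position 1 ('e'): window [1,1] length 1
  Position 2 ('c'): window [1,2] length 2 -- new best
  Position 3 ('d'): window [1,3] length 3 -- new best
  Position 4 ('h'): window [1,4] length 4 -- new best
  Position 5 ('h'): repeat (last at 4), move window start to 5
  Position 5 ('h'): window [5,5] length 1
  Position 6 ('f'): window [5,6] length 2
  Position 7 ('d'): window [5,7] length 3
  Position 8 ('d'): repeat (last at 7), move window start to 8
  Position 8 ('d'): window [8,8] length 1
  Position 9 ('e'): window [8,9] length 2
Longest substring with no repeats: "ecdh" with length 4

4


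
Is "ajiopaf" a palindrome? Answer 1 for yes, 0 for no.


Input: ajiopaf
Reversed: fapoija
  Compare pos 0 ('a') with pos 6 ('f'): MISMATCH
  Compare pos 1 ('j') with pos 5 ('a'): MISMATCH
  Compare pos 2 ('i') with pos 4 ('p'): MISMATCH
Result: not a palindrome

0


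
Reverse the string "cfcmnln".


Input: cfcmnln
Reading characters right to left:
  Position 6: 'n'
  Position 5: 'l'
  Position 4: 'n'
  Position 3: 'm'
  Position 2: 'c'
  Position 1: 'f'
  Position 0: 'c'
Reversed: nlnmcfc

nlnmcfc


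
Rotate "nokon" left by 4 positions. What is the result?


Input: "nokon", rotate left by 4
First 4 characters: "noko"
Remaining characters: "n"
Concatenate remaining + first: "n" + "noko" = "nnoko"

nnoko


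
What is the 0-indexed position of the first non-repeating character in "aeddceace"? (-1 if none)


Input: aeddceace
Character frequencies:
  'a': 2
  'c': 2
  'd': 2
  'e': 3
Scanning left to right for freq == 1:
  Position 0 ('a'): freq=2, skip
  Position 1 ('e'): freq=3, skip
  Position 2 ('d'): freq=2, skip
  Position 3 ('d'): freq=2, skip
  Position 4 ('c'): freq=2, skip
  Position 5 ('e'): freq=3, skip
  Position 6 ('a'): freq=2, skip
  Position 7 ('c'): freq=2, skip
  Position 8 ('e'): freq=3, skip
  No unique character found => answer = -1

-1


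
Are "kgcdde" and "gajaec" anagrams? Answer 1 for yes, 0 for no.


Strings: "kgcdde", "gajaec"
Sorted first:  cddegk
Sorted second: aacegj
Differ at position 0: 'c' vs 'a' => not anagrams

0


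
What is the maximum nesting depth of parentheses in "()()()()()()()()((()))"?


Input: "()()()()()()()()((()))"
Tracking depth:
  Position 0 '(': depth becomes 1
  Position 1 ')': depth becomes 0
  Position 2 '(': depth becomes 1
  Position 3 ')': depth becomes 0
  Position 4 '(': depth becomes 1
  Position 5 ')': depth becomes 0
  Position 6 '(': depth becomes 1
  Position 7 ')': depth becomes 0
  Position 8 '(': depth becomes 1
  Position 9 ')': depth becomes 0
  Position 10 '(': depth becomes 1
  Position 11 ')': depth becomes 0
  Position 12 '(': depth becomes 1
  Position 13 ')': depth becomes 0
  Position 14 '(': depth becomes 1
  Position 15 ')': depth becomes 0
  Position 16 '(': depth becomes 1
  Position 17 '(': depth becomes 2
  Position 18 '(': depth becomes 3
  Position 19 ')': depth becomes 2
  Position 20 ')': depth becomes 1
  Position 21 ')': depth becomes 0
Maximum depth reached: 3

3


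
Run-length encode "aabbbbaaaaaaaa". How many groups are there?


Input: aabbbbaaaaaaaa
Scanning for consecutive runs:
  Group 1: 'a' x 2 (positions 0-1)
  Group 2: 'b' x 4 (positions 2-5)
  Group 3: 'a' x 8 (positions 6-13)
Total groups: 3

3


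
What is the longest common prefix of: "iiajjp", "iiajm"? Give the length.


Words: iiajjp, iiajm
  Position 0: all 'i' => match
  Position 1: all 'i' => match
  Position 2: all 'a' => match
  Position 3: all 'j' => match
  Position 4: ('j', 'm') => mismatch, stop
LCP = "iiaj" (length 4)

4


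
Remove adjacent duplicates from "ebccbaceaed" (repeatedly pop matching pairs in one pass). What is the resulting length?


Input: ebccbaceaed
Stack-based adjacent duplicate removal:
  Read 'e': push. Stack: e
  Read 'b': push. Stack: eb
  Read 'c': push. Stack: ebc
  Read 'c': matches stack top 'c' => pop. Stack: eb
  Read 'b': matches stack top 'b' => pop. Stack: e
  Read 'a': push. Stack: ea
  Read 'c': push. Stack: eac
  Read 'e': push. Stack: eace
  Read 'a': push. Stack: eacea
  Read 'e': push. Stack: eaceae
  Read 'd': push. Stack: eaceaed
Final stack: "eaceaed" (length 7)

7
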